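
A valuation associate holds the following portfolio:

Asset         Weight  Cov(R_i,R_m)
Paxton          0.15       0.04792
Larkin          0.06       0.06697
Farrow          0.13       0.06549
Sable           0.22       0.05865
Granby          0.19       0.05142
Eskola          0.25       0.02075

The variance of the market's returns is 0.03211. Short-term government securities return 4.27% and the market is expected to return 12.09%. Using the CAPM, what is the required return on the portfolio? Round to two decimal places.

β_Paxton = 0.04792 / 0.03211 = 1.4924
β_Larkin = 0.06697 / 0.03211 = 2.0856
β_Farrow = 0.06549 / 0.03211 = 2.0396
β_Sable = 0.05865 / 0.03211 = 1.8265
β_Granby = 0.05142 / 0.03211 = 1.6014
β_Eskola = 0.02075 / 0.03211 = 0.6462
β_P = Σ w_i β_i = 0.15×1.4924 + 0.06×2.0856 + 0.13×2.0396 + 0.22×1.8265 + 0.19×1.6014 + 0.25×0.6462 = 1.4818
MRP = 12.09% − 4.27% = 7.82%
E(R_P) = R_f + β_P × MRP = 4.27% + 1.4818 × 7.82% = 15.86%

15.86%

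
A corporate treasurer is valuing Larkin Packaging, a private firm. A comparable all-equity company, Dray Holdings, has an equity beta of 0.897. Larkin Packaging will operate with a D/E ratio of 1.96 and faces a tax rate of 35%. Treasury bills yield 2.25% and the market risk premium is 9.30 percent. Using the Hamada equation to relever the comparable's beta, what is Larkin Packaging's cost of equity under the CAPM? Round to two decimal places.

β_L = β_U × [1 + (1 − t)(D/E)] = 0.897 × [1 + (1 − 0.35) × 1.96]
    = 0.897 × [1 + 0.65 × 1.96] = 0.897 × 2.2740 = 2.0398
E(R) = R_f + β_L × MRP = 2.25% + 2.0398 × 9.30% = 21.22%

21.22%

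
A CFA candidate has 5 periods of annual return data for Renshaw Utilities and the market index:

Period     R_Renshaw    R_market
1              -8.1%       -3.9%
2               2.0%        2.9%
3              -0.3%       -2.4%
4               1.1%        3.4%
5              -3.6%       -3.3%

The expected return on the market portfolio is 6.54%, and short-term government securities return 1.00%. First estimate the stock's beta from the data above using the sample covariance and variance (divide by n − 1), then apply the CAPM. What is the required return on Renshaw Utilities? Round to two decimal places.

6.34%

Mean R_i = (-8.1 + 2.0 − 0.3 + 1.1 − 3.6) / 5 = -1.7800%
Mean R_m = (-3.9 + 2.9 − 2.4 + 3.4 − 3.3) / 5 = -0.6600%
Σ(R_i − R̄_i)(R_m − R̄_m) = 47.8560  ⇒  Cov = 47.8560 / 4 = 11.9640
Σ(R_m − R̄_m)² = 49.6520  ⇒  Var(R_m) = 49.6520 / 4 = 12.4130
β = Cov / Var(R_m) = 11.9640 / 12.4130 = 0.9638
MRP = 6.54% − 1.00% = 5.54%
E(R) = R_f + β × MRP = 1.00% + 0.9638 × 5.54% = 6.34%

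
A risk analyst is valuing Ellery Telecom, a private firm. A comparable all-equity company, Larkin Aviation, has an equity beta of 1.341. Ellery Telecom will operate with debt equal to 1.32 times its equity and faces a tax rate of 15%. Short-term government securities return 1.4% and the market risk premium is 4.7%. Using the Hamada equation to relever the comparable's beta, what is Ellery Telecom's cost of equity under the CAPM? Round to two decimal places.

β_L = β_U × [1 + (1 − t)(D/E)] = 1.341 × [1 + (1 − 0.15) × 1.32]
    = 1.341 × [1 + 0.85 × 1.32] = 1.341 × 2.1220 = 2.8456
E(R) = R_f + β_L × MRP = 1.4% + 2.8456 × 4.7% = 14.77%

14.77%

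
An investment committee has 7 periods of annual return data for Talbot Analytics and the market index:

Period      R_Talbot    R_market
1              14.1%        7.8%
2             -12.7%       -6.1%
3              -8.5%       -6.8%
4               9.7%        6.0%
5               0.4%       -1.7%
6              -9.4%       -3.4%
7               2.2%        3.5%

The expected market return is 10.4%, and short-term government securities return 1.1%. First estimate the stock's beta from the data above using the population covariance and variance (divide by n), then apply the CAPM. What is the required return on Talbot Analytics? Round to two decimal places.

16.47%

Mean R_i = (14.1 − 12.7 − 8.5 + 9.7 + 0.4 − 9.4 + 2.2) / 7 = -0.6000%
Mean R_m = (7.8 − 6.1 − 6.8 + 6.0 − 1.7 − 3.4 + 3.5) / 7 = -0.1000%
Σ(R_i − R̄_i)(R_m − R̄_m) = 342.0100  ⇒  Cov = 342.0100 / 7 = 48.8586
Σ(R_m − R̄_m)² = 206.9200  ⇒  Var(R_m) = 206.9200 / 7 = 29.5600
β = Cov / Var(R_m) = 48.8586 / 29.5600 = 1.6529
MRP = 10.4% − 1.1% = 9.30%
E(R) = R_f + β × MRP = 1.1% + 1.6529 × 9.3% = 16.47%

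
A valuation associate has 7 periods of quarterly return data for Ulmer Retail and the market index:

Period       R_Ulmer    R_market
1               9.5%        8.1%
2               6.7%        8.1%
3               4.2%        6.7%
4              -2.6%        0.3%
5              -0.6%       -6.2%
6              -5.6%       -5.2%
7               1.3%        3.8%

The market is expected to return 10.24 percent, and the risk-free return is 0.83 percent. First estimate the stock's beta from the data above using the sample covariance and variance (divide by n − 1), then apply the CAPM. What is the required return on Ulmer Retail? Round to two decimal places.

7.96%

Mean R_i = (9.5 + 6.7 + 4.2 − 2.6 − 0.6 − 5.6 + 1.3) / 7 = 1.8429%
Mean R_m = (8.1 + 8.1 + 6.7 + 0.3 − 6.2 − 5.2 + 3.8) / 7 = 2.2286%
Σ(R_i − R̄_i)(R_m − R̄_m) = 167.6114  ⇒  Cov = 167.6114 / 6 = 27.9352
Σ(R_m − R̄_m)² = 221.3543  ⇒  Var(R_m) = 221.3543 / 6 = 36.8924
β = Cov / Var(R_m) = 27.9352 / 36.8924 = 0.7572
MRP = 10.24% − 0.83% = 9.41%
E(R) = R_f + β × MRP = 0.83% + 0.7572 × 9.41% = 7.96%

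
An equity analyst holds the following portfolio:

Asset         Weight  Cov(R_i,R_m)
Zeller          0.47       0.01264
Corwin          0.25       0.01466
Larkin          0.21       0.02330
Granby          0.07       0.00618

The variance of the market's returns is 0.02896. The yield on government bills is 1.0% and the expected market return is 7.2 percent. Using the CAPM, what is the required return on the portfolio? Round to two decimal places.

4.20%

β_Zeller = 0.01264 / 0.02896 = 0.4365
β_Corwin = 0.01466 / 0.02896 = 0.5062
β_Larkin = 0.02330 / 0.02896 = 0.8046
β_Granby = 0.00618 / 0.02896 = 0.2134
β_P = Σ w_i β_i = 0.47×0.4365 + 0.25×0.5062 + 0.21×0.8046 + 0.07×0.2134 = 0.5156
MRP = 7.2% − 1.0% = 6.20%
E(R_P) = R_f + β_P × MRP = 1.0% + 0.5156 × 6.2% = 4.20%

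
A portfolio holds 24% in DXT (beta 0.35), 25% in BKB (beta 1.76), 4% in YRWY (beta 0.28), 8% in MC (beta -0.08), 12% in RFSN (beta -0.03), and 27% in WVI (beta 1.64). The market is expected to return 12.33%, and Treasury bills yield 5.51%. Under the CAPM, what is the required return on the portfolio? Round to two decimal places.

12.11%

β_P = Σ w_i β_i = 0.24×0.35 + 0.25×1.76 + 0.04×0.28 + 0.08×-0.08 + 0.12×-0.03 + 0.27×1.64 = 0.9680
MRP = 12.33% − 5.51% = 6.82%
E(R_P) = R_f + β_P × MRP = 5.51% + 0.9680 × 6.82% = 12.11%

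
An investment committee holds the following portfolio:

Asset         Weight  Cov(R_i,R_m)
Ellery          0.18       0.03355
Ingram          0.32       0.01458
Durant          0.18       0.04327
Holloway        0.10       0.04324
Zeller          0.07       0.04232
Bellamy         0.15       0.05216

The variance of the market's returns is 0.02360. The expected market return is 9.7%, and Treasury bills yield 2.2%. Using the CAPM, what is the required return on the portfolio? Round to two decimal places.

β_Ellery = 0.03355 / 0.02360 = 1.4216
β_Ingram = 0.01458 / 0.02360 = 0.6178
β_Durant = 0.04327 / 0.02360 = 1.8335
β_Holloway = 0.04324 / 0.02360 = 1.8322
β_Zeller = 0.04232 / 0.02360 = 1.7932
β_Bellamy = 0.05216 / 0.02360 = 2.2102
β_P = Σ w_i β_i = 0.18×1.4216 + 0.32×0.6178 + 0.18×1.8335 + 0.10×1.8322 + 0.07×1.7932 + 0.15×2.2102 = 1.4239
MRP = 9.7% − 2.2% = 7.50%
E(R_P) = R_f + β_P × MRP = 2.2% + 1.4239 × 7.5% = 12.88%

12.88%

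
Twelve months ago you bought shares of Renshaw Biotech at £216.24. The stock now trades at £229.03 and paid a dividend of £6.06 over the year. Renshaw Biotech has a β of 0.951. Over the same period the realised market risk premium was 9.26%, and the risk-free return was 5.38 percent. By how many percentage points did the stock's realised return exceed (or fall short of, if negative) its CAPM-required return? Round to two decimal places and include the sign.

Realised HPR = (P1 + D1 − P0) / P0 = (229.03 + 6.06 − 216.24) / 216.24 = 18.85 / 216.24 = 8.7172%
CAPM required = R_f + β·MRP = 5.38% + 0.951 × 9.26% = 14.18626%
α = realised − required = 8.7172% − 14.18626% = -5.47%

-5.47%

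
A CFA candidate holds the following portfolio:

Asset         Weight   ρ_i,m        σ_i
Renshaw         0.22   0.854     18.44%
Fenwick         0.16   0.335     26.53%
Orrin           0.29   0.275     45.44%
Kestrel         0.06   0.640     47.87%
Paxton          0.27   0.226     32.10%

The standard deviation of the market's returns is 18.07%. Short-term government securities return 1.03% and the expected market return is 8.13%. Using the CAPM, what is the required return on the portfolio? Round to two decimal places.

β_Renshaw = 0.854 × 18.44% / 18.07% = 0.8715
β_Fenwick = 0.335 × 26.53% / 18.07% = 0.4918
β_Orrin = 0.275 × 45.44% / 18.07% = 0.6915
β_Kestrel = 0.640 × 47.87% / 18.07% = 1.6955
β_Paxton = 0.226 × 32.10% / 18.07% = 0.4015
β_P = Σ w_i β_i = 0.22×0.8715 + 0.16×0.4918 + 0.29×0.6915 + 0.06×1.6955 + 0.27×0.4015 = 0.6811
MRP = 8.13% − 1.03% = 7.10%
E(R_P) = R_f + β_P × MRP = 1.03% + 0.6811 × 7.10% = 5.87%

5.87%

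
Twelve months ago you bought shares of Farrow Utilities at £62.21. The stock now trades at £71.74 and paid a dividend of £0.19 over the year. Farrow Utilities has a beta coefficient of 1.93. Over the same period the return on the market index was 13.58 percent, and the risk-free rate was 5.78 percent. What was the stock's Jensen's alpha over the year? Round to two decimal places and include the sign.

Realised HPR = (P1 + D1 − P0) / P0 = (71.74 + 0.19 − 62.21) / 62.21 = 9.72 / 62.21 = 15.6245%
MRP = 13.58% − 5.78% = 7.80%
CAPM required = R_f + β·MRP = 5.78% + 1.93 × 7.80% = 20.8340%
α = realised − required = 15.6245% − 20.8340% = -5.21%

-5.21%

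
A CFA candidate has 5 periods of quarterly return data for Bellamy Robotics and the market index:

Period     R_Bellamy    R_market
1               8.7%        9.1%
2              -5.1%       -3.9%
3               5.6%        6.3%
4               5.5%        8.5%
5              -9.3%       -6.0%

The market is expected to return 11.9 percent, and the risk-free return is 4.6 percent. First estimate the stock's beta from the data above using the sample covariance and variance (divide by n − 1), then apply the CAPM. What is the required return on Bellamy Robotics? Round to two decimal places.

Mean R_i = (8.7 − 5.1 + 5.6 + 5.5 − 9.3) / 5 = 1.0800%
Mean R_m = (9.1 − 3.9 + 6.3 + 8.5 − 6.0) / 5 = 2.8000%
Σ(R_i − R̄_i)(R_m − R̄_m) = 221.7700  ⇒  Cov = 221.7700 / 4 = 55.4425
Σ(R_m − R̄_m)² = 206.7600  ⇒  Var(R_m) = 206.7600 / 4 = 51.6900
β = Cov / Var(R_m) = 55.4425 / 51.6900 = 1.0726
MRP = 11.9% − 4.6% = 7.30%
E(R) = R_f + β × MRP = 4.6% + 1.0726 × 7.3% = 12.43%

12.43%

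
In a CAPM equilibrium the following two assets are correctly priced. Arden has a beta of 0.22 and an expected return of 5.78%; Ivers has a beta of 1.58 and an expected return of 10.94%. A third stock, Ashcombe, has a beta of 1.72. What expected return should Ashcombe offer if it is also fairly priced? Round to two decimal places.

11.47%

MRP (SML slope) = (10.94% − 5.78%) / (1.58 − 0.22) = 5.16% / 1.36 = 3.7941%
R_f (intercept) = 5.78% − 0.22 × 3.7941% = 4.9453%
E(R_Ashcombe) = R_f + β × MRP = 4.9453% + 1.72 × 3.7941% = 11.47%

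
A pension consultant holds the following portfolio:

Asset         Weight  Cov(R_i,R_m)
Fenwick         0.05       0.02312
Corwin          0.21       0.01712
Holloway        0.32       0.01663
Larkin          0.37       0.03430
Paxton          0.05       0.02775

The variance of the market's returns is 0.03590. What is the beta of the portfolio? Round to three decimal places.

β_Fenwick = 0.02312 / 0.03590 = 0.6440
β_Corwin = 0.01712 / 0.03590 = 0.4769
β_Holloway = 0.01663 / 0.03590 = 0.4632
β_Larkin = 0.03430 / 0.03590 = 0.9554
β_Paxton = 0.02775 / 0.03590 = 0.7730
β_P = Σ w_i β_i = 0.05×0.6440 + 0.21×0.4769 + 0.32×0.4632 + 0.37×0.9554 + 0.05×0.7730 = 0.6727

0.673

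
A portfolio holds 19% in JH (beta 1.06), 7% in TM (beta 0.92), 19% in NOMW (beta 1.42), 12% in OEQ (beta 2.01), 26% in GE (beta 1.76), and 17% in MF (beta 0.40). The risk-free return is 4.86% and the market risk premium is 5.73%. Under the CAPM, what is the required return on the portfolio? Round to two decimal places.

β_P = Σ w_i β_i = 0.19×1.06 + 0.07×0.92 + 0.19×1.42 + 0.12×2.01 + 0.26×1.76 + 0.17×0.40 = 1.3024
E(R_P) = R_f + β_P × MRP = 4.86% + 1.3024 × 5.73% = 12.32%

12.32%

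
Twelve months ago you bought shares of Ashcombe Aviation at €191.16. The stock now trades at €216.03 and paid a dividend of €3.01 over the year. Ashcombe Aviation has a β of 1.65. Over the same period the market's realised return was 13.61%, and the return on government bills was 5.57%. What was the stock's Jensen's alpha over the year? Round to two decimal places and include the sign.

Realised HPR = (P1 + D1 − P0) / P0 = (216.03 + 3.01 − 191.16) / 191.16 = 27.88 / 191.16 = 14.5846%
MRP = 13.61% − 5.57% = 8.04%
CAPM required = R_f + β·MRP = 5.57% + 1.65 × 8.04% = 18.8360%
α = realised − required = 14.5846% − 18.8360% = -4.25%

-4.25%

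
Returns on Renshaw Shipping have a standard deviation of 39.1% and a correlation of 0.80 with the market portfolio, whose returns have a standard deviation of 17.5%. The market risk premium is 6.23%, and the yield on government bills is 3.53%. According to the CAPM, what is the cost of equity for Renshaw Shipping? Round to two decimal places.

14.67%

β = ρ × σ_i / σ_m = 0.80 × 39.1% / 17.5% = 1.7874
E(R) = 3.53% + 1.7874 × 6.23% = 14.67%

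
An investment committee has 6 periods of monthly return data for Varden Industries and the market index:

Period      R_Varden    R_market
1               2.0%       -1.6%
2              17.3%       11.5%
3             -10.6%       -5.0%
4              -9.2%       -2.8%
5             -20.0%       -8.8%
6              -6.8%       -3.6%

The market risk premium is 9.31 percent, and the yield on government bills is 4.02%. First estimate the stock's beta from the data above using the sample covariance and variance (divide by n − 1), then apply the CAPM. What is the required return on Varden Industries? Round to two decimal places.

Mean R_i = (2.0 + 17.3 − 10.6 − 9.2 − 20.0 − 6.8) / 6 = -4.5500%
Mean R_m = (-1.6 + 11.5 − 5.0 − 2.8 − 8.8 − 3.6) / 6 = -1.7167%
Σ(R_i − R̄_i)(R_m − R̄_m) = 428.1250  ⇒  Cov = 428.1250 / 5 = 85.6250
Σ(R_m − R̄_m)² = 240.3683  ⇒  Var(R_m) = 240.3683 / 5 = 48.0737
β = Cov / Var(R_m) = 85.6250 / 48.0737 = 1.7811
E(R) = R_f + β × MRP = 4.02% + 1.7811 × 9.31% = 20.60%

20.60%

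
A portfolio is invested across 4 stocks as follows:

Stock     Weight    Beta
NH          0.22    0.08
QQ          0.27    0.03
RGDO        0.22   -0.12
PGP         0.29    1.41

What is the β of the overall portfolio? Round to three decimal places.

β_P = Σ w_i β_i = 0.22×0.08 + 0.27×0.03 + 0.22×-0.12 + 0.29×1.41 = 0.4082

0.408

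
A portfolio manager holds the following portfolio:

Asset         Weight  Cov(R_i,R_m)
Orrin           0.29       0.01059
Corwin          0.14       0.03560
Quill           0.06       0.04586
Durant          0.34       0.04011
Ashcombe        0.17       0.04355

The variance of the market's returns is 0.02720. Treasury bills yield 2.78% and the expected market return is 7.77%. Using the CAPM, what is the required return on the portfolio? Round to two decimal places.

8.62%

β_Orrin = 0.01059 / 0.02720 = 0.3893
β_Corwin = 0.03560 / 0.02720 = 1.3088
β_Quill = 0.04586 / 0.02720 = 1.6860
β_Durant = 0.04011 / 0.02720 = 1.4746
β_Ashcombe = 0.04355 / 0.02720 = 1.6011
β_P = Σ w_i β_i = 0.29×0.3893 + 0.14×1.3088 + 0.06×1.6860 + 0.34×1.4746 + 0.17×1.6011 = 1.1708
MRP = 7.77% − 2.78% = 4.99%
E(R_P) = R_f + β_P × MRP = 2.78% + 1.1708 × 4.99% = 8.62%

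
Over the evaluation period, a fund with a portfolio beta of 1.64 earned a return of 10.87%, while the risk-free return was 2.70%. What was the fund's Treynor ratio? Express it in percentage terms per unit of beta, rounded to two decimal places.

Treynor = (R_P − R_f) / β_P = (10.87% − 2.70%) / 1.6400 = 8.17% / 1.6400 = 4.98%

4.98%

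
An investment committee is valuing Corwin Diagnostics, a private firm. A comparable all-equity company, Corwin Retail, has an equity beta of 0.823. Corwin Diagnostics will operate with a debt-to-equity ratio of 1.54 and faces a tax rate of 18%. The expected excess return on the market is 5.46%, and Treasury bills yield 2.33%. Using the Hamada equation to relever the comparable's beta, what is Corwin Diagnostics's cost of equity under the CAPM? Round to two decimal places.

β_L = β_U × [1 + (1 − t)(D/E)] = 0.823 × [1 + (1 − 0.18) × 1.54]
    = 0.823 × [1 + 0.82 × 1.54] = 0.823 × 2.2628 = 1.8623
E(R) = R_f + β_L × MRP = 2.33% + 1.8623 × 5.46% = 12.50%

12.50%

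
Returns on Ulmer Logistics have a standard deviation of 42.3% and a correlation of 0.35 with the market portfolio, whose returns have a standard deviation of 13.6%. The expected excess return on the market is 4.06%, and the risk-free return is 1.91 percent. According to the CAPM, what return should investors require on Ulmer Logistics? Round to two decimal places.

β = ρ × σ_i / σ_m = 0.35 × 42.3% / 13.6% = 1.0886
E(R) = 1.91% + 1.0886 × 4.06% = 6.33%

6.33%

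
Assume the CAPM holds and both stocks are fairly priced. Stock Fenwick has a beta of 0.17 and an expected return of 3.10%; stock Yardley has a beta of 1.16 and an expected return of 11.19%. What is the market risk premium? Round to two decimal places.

8.17%

Both satisfy E(R) = R_f + β·MRP, so the slope of the SML is
MRP = (11.19% − 3.10%) / (1.16 − 0.17) = 8.09% / 0.99 = 8.1717%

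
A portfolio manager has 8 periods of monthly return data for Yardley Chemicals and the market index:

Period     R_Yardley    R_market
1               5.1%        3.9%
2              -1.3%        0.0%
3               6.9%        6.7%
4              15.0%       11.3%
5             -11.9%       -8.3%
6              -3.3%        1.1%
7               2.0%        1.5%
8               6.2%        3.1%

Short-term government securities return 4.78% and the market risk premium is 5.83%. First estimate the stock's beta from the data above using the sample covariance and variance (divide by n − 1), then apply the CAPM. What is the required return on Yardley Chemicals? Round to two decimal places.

Mean R_i = (5.1 − 1.3 + 6.9 + 15.0 − 11.9 − 3.3 + 2.0 + 6.2) / 8 = 2.3375%
Mean R_m = (3.9 + 0.0 + 6.7 + 11.3 − 8.3 + 1.1 + 1.5 + 3.1) / 8 = 2.4125%
Σ(R_i − R̄_i)(R_m − R̄_m) = 307.8663  ⇒  Cov = 307.8663 / 7 = 43.9809
Σ(R_m − R̄_m)² = 223.1888  ⇒  Var(R_m) = 223.1888 / 7 = 31.8841
β = Cov / Var(R_m) = 43.9809 / 31.8841 = 1.3794
E(R) = R_f + β × MRP = 4.78% + 1.3794 × 5.83% = 12.82%

12.82%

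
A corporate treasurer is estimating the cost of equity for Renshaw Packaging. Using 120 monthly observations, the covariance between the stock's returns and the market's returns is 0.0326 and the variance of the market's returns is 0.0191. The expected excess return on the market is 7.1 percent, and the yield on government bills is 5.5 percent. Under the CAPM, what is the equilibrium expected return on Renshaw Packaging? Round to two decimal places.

17.62%

β = Cov(R_i, R_m) / Var(R_m) = 0.0326 / 0.0191 = 1.7068
E(R) = R_f + β × MRP = 5.5% + 1.7068 × 7.1% = 17.62%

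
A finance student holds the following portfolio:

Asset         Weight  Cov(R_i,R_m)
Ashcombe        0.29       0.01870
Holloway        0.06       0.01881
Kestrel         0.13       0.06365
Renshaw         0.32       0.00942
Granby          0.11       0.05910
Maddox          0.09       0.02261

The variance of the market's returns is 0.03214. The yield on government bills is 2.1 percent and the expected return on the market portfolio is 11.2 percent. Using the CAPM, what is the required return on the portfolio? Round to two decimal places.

9.57%

β_Ashcombe = 0.01870 / 0.03214 = 0.5818
β_Holloway = 0.01881 / 0.03214 = 0.5853
β_Kestrel = 0.06365 / 0.03214 = 1.9804
β_Renshaw = 0.00942 / 0.03214 = 0.2931
β_Granby = 0.05910 / 0.03214 = 1.8388
β_Maddox = 0.02261 / 0.03214 = 0.7035
β_P = Σ w_i β_i = 0.29×0.5818 + 0.06×0.5853 + 0.13×1.9804 + 0.32×0.2931 + 0.11×1.8388 + 0.09×0.7035 = 0.8207
MRP = 11.2% − 2.1% = 9.10%
E(R_P) = R_f + β_P × MRP = 2.1% + 0.8207 × 9.1% = 9.57%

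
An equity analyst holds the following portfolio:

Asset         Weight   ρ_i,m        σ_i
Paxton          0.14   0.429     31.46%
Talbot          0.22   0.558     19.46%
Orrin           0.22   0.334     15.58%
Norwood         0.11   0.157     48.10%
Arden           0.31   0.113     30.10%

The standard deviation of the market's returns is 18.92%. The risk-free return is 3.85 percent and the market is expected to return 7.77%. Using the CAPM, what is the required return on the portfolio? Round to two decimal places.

5.36%

β_Paxton = 0.429 × 31.46% / 18.92% = 0.7133
β_Talbot = 0.558 × 19.46% / 18.92% = 0.5739
β_Orrin = 0.334 × 15.58% / 18.92% = 0.2750
β_Norwood = 0.157 × 48.10% / 18.92% = 0.3991
β_Arden = 0.113 × 30.10% / 18.92% = 0.1798
β_P = Σ w_i β_i = 0.14×0.7133 + 0.22×0.5739 + 0.22×0.2750 + 0.11×0.3991 + 0.31×0.1798 = 0.3863
MRP = 7.77% − 3.85% = 3.92%
E(R_P) = R_f + β_P × MRP = 3.85% + 0.3863 × 3.92% = 5.36%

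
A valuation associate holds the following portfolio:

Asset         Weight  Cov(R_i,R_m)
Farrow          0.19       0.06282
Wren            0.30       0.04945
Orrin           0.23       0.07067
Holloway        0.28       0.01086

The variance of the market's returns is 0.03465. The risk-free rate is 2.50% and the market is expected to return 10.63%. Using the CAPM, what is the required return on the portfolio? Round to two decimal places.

13.31%

β_Farrow = 0.06282 / 0.03465 = 1.8130
β_Wren = 0.04945 / 0.03465 = 1.4271
β_Orrin = 0.07067 / 0.03465 = 2.0395
β_Holloway = 0.01086 / 0.03465 = 0.3134
β_P = Σ w_i β_i = 0.19×1.8130 + 0.30×1.4271 + 0.23×2.0395 + 0.28×0.3134 = 1.3294
MRP = 10.63% − 2.50% = 8.13%
E(R_P) = R_f + β_P × MRP = 2.50% + 1.3294 × 8.13% = 13.31%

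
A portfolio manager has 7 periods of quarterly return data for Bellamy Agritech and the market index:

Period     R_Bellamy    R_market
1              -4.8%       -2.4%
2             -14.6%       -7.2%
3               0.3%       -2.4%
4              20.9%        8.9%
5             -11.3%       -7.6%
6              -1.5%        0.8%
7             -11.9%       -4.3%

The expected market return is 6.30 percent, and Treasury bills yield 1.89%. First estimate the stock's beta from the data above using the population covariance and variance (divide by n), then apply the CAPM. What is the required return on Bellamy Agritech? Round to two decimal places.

Mean R_i = (-4.8 − 14.6 + 0.3 + 20.9 − 11.3 − 1.5 − 11.9) / 7 = -3.2714%
Mean R_m = (-2.4 − 7.2 − 2.4 + 8.9 − 7.6 + 0.8 − 4.3) / 7 = -2.0286%
Σ(R_i − R̄_i)(R_m − R̄_m) = 391.3257  ⇒  Cov = 391.3257 / 7 = 55.9037
Σ(R_m − R̄_m)² = 190.6543  ⇒  Var(R_m) = 190.6543 / 7 = 27.2363
β = Cov / Var(R_m) = 55.9037 / 27.2363 = 2.0525
MRP = 6.30% − 1.89% = 4.41%
E(R) = R_f + β × MRP = 1.89% + 2.0525 × 4.41% = 10.94%

10.94%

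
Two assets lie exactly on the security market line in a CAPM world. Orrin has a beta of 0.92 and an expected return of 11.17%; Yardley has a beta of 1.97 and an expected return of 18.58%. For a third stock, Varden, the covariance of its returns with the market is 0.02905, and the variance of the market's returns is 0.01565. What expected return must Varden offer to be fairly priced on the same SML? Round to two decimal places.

17.78%

MRP = (18.58% − 11.17%) / (1.97 − 0.92) = 7.0571%
R_f = 11.17% − 0.92 × 7.0571% = 4.6775%
β_Varden = Cov / Var(R_m) = 0.02905 / 0.01565 = 1.8562
E(R_Varden) = R_f + β × MRP = 4.6775% + 1.8562 × 7.0571% = 17.78%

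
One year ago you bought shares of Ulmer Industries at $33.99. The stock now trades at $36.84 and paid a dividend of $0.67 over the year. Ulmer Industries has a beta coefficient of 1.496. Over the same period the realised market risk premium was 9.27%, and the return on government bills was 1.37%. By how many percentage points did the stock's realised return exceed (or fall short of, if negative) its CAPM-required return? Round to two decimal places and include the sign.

-4.88%

Realised HPR = (P1 + D1 − P0) / P0 = (36.84 + 0.67 − 33.99) / 33.99 = 3.52 / 33.99 = 10.3560%
CAPM required = R_f + β·MRP = 1.37% + 1.496 × 9.27% = 15.23792%
α = realised − required = 10.3560% − 15.23792% = -4.88%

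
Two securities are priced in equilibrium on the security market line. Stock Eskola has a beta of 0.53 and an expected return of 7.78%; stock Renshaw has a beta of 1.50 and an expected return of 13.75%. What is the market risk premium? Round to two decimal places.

6.15%

Both satisfy E(R) = R_f + β·MRP, so the slope of the SML is
MRP = (13.75% − 7.78%) / (1.50 − 0.53) = 5.97% / 0.97 = 6.1546%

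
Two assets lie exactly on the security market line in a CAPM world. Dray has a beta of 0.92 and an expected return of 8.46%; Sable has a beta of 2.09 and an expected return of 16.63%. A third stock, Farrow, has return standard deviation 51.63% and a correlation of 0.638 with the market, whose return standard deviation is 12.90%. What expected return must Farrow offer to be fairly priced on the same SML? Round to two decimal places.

19.87%

MRP = (16.63% − 8.46%) / (2.09 − 0.92) = 6.9829%
R_f = 8.46% − 0.92 × 6.9829% = 2.0357%
β_Farrow = ρ·σ_i/σ_m = 0.638 × 51.63 / 12.90 = 2.5535
E(R_Farrow) = R_f + β × MRP = 2.0357% + 2.5535 × 6.9829% = 19.87%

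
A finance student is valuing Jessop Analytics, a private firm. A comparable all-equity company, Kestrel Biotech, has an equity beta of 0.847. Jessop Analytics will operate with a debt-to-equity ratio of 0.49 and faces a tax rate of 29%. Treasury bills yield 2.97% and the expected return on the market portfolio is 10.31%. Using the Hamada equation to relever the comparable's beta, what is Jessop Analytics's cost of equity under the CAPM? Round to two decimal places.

11.35%

β_L = β_U × [1 + (1 − t)(D/E)] = 0.847 × [1 + (1 − 0.29) × 0.49]
    = 0.847 × [1 + 0.71 × 0.49] = 0.847 × 1.3479 = 1.1417
MRP = 10.31% − 2.97% = 7.34%
E(R) = R_f + β_L × MRP = 2.97% + 1.1417 × 7.34% = 11.35%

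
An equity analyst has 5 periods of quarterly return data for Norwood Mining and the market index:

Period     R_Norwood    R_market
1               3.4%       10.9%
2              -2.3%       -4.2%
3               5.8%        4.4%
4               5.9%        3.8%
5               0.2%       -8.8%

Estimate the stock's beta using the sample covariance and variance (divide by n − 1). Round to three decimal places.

Mean R_i = (3.4 − 2.3 + 5.8 + 5.9 + 0.2) / 5 = 2.6000%
Mean R_m = (10.9 − 4.2 + 4.4 + 3.8 − 8.8) / 5 = 1.2200%
Σ(R_i − R̄_i)(R_m − R̄_m) = 77.0400  ⇒  Cov = 77.0400 / 4 = 19.2600
Σ(R_m − R̄_m)² = 240.2480  ⇒  Var(R_m) = 240.2480 / 4 = 60.0620
β = Cov / Var(R_m) = 19.2600 / 60.0620 = 0.3207

0.321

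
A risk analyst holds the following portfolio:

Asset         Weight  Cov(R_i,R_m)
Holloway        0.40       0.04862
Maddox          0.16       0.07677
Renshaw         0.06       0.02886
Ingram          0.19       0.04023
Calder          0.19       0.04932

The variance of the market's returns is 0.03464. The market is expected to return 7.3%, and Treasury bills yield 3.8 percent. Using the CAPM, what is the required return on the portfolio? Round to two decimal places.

8.90%

β_Holloway = 0.04862 / 0.03464 = 1.4036
β_Maddox = 0.07677 / 0.03464 = 2.2162
β_Renshaw = 0.02886 / 0.03464 = 0.8331
β_Ingram = 0.04023 / 0.03464 = 1.1614
β_Calder = 0.04932 / 0.03464 = 1.4238
β_P = Σ w_i β_i = 0.40×1.4036 + 0.16×2.2162 + 0.06×0.8331 + 0.19×1.1614 + 0.19×1.4238 = 1.4572
MRP = 7.3% − 3.8% = 3.50%
E(R_P) = R_f + β_P × MRP = 3.8% + 1.4572 × 3.5% = 8.90%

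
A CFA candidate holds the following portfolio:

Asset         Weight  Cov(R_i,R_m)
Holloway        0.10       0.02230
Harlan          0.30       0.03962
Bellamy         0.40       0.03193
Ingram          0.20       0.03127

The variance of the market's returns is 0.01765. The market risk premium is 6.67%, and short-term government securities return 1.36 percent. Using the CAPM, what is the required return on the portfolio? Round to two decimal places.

13.88%

β_Holloway = 0.02230 / 0.01765 = 1.2635
β_Harlan = 0.03962 / 0.01765 = 2.2448
β_Bellamy = 0.03193 / 0.01765 = 1.8091
β_Ingram = 0.03127 / 0.01765 = 1.7717
β_P = Σ w_i β_i = 0.10×1.2635 + 0.30×2.2448 + 0.40×1.8091 + 0.20×1.7717 = 1.8778
E(R_P) = R_f + β_P × MRP = 1.36% + 1.8778 × 6.67% = 13.88%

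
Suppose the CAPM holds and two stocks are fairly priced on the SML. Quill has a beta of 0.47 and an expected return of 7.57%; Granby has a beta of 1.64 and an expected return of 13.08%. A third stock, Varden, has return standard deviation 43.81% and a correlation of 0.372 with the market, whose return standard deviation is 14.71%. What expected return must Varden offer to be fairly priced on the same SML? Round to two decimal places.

MRP = (13.08% − 7.57%) / (1.64 − 0.47) = 4.7094%
R_f = 7.57% − 0.47 × 4.7094% = 5.3566%
β_Varden = ρ·σ_i/σ_m = 0.372 × 43.81 / 14.71 = 1.1079
E(R_Varden) = R_f + β × MRP = 5.3566% + 1.1079 × 4.7094% = 10.57%

10.57%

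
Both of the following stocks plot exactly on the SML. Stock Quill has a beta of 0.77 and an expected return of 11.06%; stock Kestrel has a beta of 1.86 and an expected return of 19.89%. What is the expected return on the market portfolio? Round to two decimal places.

Both satisfy E(R) = R_f + β·MRP, so the slope of the SML is
MRP = (19.89% − 11.06%) / (1.86 − 0.77) = 8.83% / 1.09 = 8.1009%
R_f = E(R_Quill) − β_Quill·MRP = 11.06% − 0.77 × 8.1009% = 4.8223%
E(R_m) = R_f + MRP = 4.8223% + 8.1009% = 12.92%

12.92%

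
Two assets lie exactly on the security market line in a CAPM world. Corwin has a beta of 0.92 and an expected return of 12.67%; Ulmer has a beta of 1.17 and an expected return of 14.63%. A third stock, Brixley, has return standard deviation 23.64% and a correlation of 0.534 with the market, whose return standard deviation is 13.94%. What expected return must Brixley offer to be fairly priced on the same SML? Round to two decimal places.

MRP = (14.63% − 12.67%) / (1.17 − 0.92) = 7.8400%
R_f = 12.67% − 0.92 × 7.8400% = 5.4572%
β_Brixley = ρ·σ_i/σ_m = 0.534 × 23.64 / 13.94 = 0.9056
E(R_Brixley) = R_f + β × MRP = 5.4572% + 0.9056 × 7.8400% = 12.56%

12.56%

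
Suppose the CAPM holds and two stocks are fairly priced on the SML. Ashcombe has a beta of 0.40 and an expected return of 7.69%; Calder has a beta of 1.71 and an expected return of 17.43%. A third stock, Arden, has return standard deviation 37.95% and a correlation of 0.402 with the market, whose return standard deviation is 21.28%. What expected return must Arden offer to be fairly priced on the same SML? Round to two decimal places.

MRP = (17.43% − 7.69%) / (1.71 − 0.40) = 7.4351%
R_f = 7.69% − 0.40 × 7.4351% = 4.7160%
β_Arden = ρ·σ_i/σ_m = 0.402 × 37.95 / 21.28 = 0.7169
E(R_Arden) = R_f + β × MRP = 4.7160% + 0.7169 × 7.4351% = 10.05%

10.05%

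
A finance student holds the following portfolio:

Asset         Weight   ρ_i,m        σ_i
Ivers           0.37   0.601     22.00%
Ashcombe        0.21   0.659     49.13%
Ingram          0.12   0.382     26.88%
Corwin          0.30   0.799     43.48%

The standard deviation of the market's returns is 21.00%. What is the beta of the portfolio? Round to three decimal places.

β_Ivers = 0.601 × 22.00% / 21.00% = 0.6296
β_Ashcombe = 0.659 × 49.13% / 21.00% = 1.5417
β_Ingram = 0.382 × 26.88% / 21.00% = 0.4890
β_Corwin = 0.799 × 43.48% / 21.00% = 1.6543
β_P = Σ w_i β_i = 0.37×0.6296 + 0.21×1.5417 + 0.12×0.4890 + 0.30×1.6543 = 1.1117

1.112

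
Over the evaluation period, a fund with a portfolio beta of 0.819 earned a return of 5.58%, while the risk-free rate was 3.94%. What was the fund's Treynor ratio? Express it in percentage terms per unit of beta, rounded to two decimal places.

2.00%

Treynor = (R_P − R_f) / β_P = (5.58% − 3.94%) / 0.8190 = 1.64% / 0.8190 = 2.00%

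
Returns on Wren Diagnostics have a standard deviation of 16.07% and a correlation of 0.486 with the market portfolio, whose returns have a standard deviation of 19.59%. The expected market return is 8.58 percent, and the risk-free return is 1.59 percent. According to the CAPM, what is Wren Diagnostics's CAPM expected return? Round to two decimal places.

4.38%

β = ρ × σ_i / σ_m = 0.486 × 16.07% / 19.59% = 0.3987
MRP = 8.58% − 1.59% = 6.99%
E(R) = 1.59% + 0.3987 × 6.99% = 4.38%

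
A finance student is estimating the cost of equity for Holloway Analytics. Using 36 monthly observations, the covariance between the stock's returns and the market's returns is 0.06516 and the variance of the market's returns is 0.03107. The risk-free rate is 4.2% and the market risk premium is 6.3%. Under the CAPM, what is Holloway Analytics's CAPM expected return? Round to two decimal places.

β = Cov(R_i, R_m) / Var(R_m) = 0.06516 / 0.03107 = 2.0972
E(R) = R_f + β × MRP = 4.2% + 2.0972 × 6.3% = 17.41%

17.41%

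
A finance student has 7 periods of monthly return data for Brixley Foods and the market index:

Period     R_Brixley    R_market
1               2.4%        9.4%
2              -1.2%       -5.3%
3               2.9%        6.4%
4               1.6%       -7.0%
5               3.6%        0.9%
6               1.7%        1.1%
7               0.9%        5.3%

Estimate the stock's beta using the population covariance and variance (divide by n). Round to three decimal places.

0.126

Mean R_i = (2.4 − 1.2 + 2.9 + 1.6 + 3.6 + 1.7 + 0.9) / 7 = 1.7000%
Mean R_m = (9.4 − 5.3 + 6.4 − 7.0 + 0.9 + 1.1 + 5.3) / 7 = 1.5429%
Σ(R_i − R̄_i)(R_m − R̄_m) = 27.8000  ⇒  Cov = 27.8000 / 7 = 3.9714
Σ(R_m − R̄_m)² = 219.8571  ⇒  Var(R_m) = 219.8571 / 7 = 31.4082
β = Cov / Var(R_m) = 3.9714 / 31.4082 = 0.1264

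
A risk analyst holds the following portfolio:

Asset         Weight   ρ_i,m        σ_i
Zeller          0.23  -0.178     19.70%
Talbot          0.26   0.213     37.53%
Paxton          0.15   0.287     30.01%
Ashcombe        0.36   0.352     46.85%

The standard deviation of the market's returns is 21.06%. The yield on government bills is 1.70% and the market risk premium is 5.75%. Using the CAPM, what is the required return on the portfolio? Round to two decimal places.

4.02%

β_Zeller = -0.178 × 19.70% / 21.06% = -0.1665
β_Talbot = 0.213 × 37.53% / 21.06% = 0.3796
β_Paxton = 0.287 × 30.01% / 21.06% = 0.4090
β_Ashcombe = 0.352 × 46.85% / 21.06% = 0.7831
β_P = Σ w_i β_i = 0.23×-0.1665 + 0.26×0.3796 + 0.15×0.4090 + 0.36×0.7831 = 0.4037
E(R_P) = R_f + β_P × MRP = 1.70% + 0.4037 × 5.75% = 4.02%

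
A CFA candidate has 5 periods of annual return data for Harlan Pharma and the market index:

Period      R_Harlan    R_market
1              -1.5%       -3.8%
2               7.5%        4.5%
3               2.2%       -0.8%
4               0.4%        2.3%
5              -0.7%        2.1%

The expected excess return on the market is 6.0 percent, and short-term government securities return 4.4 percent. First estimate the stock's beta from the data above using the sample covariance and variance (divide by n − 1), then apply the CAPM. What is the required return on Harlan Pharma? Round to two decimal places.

8.81%

Mean R_i = (-1.5 + 7.5 + 2.2 + 0.4 − 0.7) / 5 = 1.5800%
Mean R_m = (-3.8 + 4.5 − 0.8 + 2.3 + 2.1) / 5 = 0.8600%
Σ(R_i − R̄_i)(R_m − R̄_m) = 30.3460  ⇒  Cov = 30.3460 / 4 = 7.5865
Σ(R_m − R̄_m)² = 41.3320  ⇒  Var(R_m) = 41.3320 / 4 = 10.3330
β = Cov / Var(R_m) = 7.5865 / 10.3330 = 0.7342
E(R) = R_f + β × MRP = 4.4% + 0.7342 × 6.0% = 8.81%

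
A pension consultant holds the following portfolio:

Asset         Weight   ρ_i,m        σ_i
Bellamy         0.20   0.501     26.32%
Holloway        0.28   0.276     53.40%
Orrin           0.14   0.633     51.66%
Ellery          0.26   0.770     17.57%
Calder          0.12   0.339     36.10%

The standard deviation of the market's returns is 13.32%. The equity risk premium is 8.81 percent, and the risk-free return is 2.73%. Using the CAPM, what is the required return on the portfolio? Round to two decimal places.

β_Bellamy = 0.501 × 26.32% / 13.32% = 0.9900
β_Holloway = 0.276 × 53.40% / 13.32% = 1.1065
β_Orrin = 0.633 × 51.66% / 13.32% = 2.4550
β_Ellery = 0.770 × 17.57% / 13.32% = 1.0157
β_Calder = 0.339 × 36.10% / 13.32% = 0.9188
β_P = Σ w_i β_i = 0.20×0.9900 + 0.28×1.1065 + 0.14×2.4550 + 0.26×1.0157 + 0.12×0.9188 = 1.2259
E(R_P) = R_f + β_P × MRP = 2.73% + 1.2259 × 8.81% = 13.53%

13.53%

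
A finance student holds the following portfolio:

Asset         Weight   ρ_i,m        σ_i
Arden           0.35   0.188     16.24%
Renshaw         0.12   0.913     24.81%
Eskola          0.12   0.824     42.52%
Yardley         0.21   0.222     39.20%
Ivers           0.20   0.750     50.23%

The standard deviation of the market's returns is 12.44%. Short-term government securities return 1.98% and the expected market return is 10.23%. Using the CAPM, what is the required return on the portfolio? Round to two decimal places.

13.49%

β_Arden = 0.188 × 16.24% / 12.44% = 0.2454
β_Renshaw = 0.913 × 24.81% / 12.44% = 1.8209
β_Eskola = 0.824 × 42.52% / 12.44% = 2.8164
β_Yardley = 0.222 × 39.20% / 12.44% = 0.6995
β_Ivers = 0.750 × 50.23% / 12.44% = 3.0283
β_P = Σ w_i β_i = 0.35×0.2454 + 0.12×1.8209 + 0.12×2.8164 + 0.21×0.6995 + 0.20×3.0283 = 1.3949
MRP = 10.23% − 1.98% = 8.25%
E(R_P) = R_f + β_P × MRP = 1.98% + 1.3949 × 8.25% = 13.49%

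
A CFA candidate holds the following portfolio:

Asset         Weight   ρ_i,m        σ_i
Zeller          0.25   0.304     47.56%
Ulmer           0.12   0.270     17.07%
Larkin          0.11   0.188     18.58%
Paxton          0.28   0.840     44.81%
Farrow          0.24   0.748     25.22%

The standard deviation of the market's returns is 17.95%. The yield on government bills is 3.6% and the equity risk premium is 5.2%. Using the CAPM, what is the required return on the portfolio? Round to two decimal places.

9.28%

β_Zeller = 0.304 × 47.56% / 17.95% = 0.8055
β_Ulmer = 0.270 × 17.07% / 17.95% = 0.2568
β_Larkin = 0.188 × 18.58% / 17.95% = 0.1946
β_Paxton = 0.840 × 44.81% / 17.95% = 2.0970
β_Farrow = 0.748 × 25.22% / 17.95% = 1.0510
β_P = Σ w_i β_i = 0.25×0.8055 + 0.12×0.2568 + 0.11×0.1946 + 0.28×2.0970 + 0.24×1.0510 = 1.0930
E(R_P) = R_f + β_P × MRP = 3.6% + 1.0930 × 5.2% = 9.28%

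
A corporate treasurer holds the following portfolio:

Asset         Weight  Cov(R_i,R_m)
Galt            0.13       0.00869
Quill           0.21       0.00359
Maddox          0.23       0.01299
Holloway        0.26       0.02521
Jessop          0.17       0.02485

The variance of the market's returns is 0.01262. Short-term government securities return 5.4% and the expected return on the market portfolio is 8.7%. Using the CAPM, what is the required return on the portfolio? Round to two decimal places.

9.49%

β_Galt = 0.00869 / 0.01262 = 0.6886
β_Quill = 0.00359 / 0.01262 = 0.2845
β_Maddox = 0.01299 / 0.01262 = 1.0293
β_Holloway = 0.02521 / 0.01262 = 1.9976
β_Jessop = 0.02485 / 0.01262 = 1.9691
β_P = Σ w_i β_i = 0.13×0.6886 + 0.21×0.2845 + 0.23×1.0293 + 0.26×1.9976 + 0.17×1.9691 = 1.2401
MRP = 8.7% − 5.4% = 3.30%
E(R_P) = R_f + β_P × MRP = 5.4% + 1.2401 × 3.3% = 9.49%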